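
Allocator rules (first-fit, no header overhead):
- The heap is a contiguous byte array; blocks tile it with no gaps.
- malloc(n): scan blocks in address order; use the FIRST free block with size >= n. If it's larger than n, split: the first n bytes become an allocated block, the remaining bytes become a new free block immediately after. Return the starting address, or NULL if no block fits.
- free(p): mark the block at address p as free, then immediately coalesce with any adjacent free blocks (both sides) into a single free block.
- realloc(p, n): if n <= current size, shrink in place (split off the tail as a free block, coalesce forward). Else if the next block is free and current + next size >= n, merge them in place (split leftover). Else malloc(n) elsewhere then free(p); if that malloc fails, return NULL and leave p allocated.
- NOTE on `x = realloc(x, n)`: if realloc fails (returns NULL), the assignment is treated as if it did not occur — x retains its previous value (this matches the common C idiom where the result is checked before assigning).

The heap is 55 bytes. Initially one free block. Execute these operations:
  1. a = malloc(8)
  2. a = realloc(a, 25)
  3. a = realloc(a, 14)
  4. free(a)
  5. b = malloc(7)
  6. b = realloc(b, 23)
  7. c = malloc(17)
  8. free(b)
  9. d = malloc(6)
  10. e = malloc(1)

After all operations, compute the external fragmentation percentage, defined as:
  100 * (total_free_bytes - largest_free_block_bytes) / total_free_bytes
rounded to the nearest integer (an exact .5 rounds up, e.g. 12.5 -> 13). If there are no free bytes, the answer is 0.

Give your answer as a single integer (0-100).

Answer: 48

Derivation:
Op 1: a = malloc(8) -> a = 0; heap: [0-7 ALLOC][8-54 FREE]
Op 2: a = realloc(a, 25) -> a = 0; heap: [0-24 ALLOC][25-54 FREE]
Op 3: a = realloc(a, 14) -> a = 0; heap: [0-13 ALLOC][14-54 FREE]
Op 4: free(a) -> (freed a); heap: [0-54 FREE]
Op 5: b = malloc(7) -> b = 0; heap: [0-6 ALLOC][7-54 FREE]
Op 6: b = realloc(b, 23) -> b = 0; heap: [0-22 ALLOC][23-54 FREE]
Op 7: c = malloc(17) -> c = 23; heap: [0-22 ALLOC][23-39 ALLOC][40-54 FREE]
Op 8: free(b) -> (freed b); heap: [0-22 FREE][23-39 ALLOC][40-54 FREE]
Op 9: d = malloc(6) -> d = 0; heap: [0-5 ALLOC][6-22 FREE][23-39 ALLOC][40-54 FREE]
Op 10: e = malloc(1) -> e = 6; heap: [0-5 ALLOC][6-6 ALLOC][7-22 FREE][23-39 ALLOC][40-54 FREE]
Free blocks: [16 15] total_free=31 largest=16 -> 100*(31-16)/31 = 1500/31 ≈ 48.387 -> rounds to 48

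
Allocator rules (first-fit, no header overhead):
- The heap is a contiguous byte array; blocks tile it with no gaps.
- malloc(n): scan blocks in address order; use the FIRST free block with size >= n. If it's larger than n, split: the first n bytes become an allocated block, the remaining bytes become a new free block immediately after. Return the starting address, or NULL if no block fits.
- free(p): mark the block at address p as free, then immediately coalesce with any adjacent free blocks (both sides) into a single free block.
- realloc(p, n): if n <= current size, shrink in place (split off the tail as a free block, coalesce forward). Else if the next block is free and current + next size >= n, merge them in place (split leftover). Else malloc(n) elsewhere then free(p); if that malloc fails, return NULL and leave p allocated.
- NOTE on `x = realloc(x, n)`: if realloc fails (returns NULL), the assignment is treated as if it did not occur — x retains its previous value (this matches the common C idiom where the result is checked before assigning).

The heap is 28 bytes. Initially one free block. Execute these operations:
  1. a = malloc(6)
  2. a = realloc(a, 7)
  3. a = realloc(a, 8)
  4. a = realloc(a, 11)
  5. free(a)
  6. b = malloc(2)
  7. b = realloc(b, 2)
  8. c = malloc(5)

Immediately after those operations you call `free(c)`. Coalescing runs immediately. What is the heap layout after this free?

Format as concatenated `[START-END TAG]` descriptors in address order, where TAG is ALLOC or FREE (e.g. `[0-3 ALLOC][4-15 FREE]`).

Op 1: a = malloc(6) -> a = 0; heap: [0-5 ALLOC][6-27 FREE]
Op 2: a = realloc(a, 7) -> a = 0; heap: [0-6 ALLOC][7-27 FREE]
Op 3: a = realloc(a, 8) -> a = 0; heap: [0-7 ALLOC][8-27 FREE]
Op 4: a = realloc(a, 11) -> a = 0; heap: [0-10 ALLOC][11-27 FREE]
Op 5: free(a) -> (freed a); heap: [0-27 FREE]
Op 6: b = malloc(2) -> b = 0; heap: [0-1 ALLOC][2-27 FREE]
Op 7: b = realloc(b, 2) -> b = 0; heap: [0-1 ALLOC][2-27 FREE]
Op 8: c = malloc(5) -> c = 2; heap: [0-1 ALLOC][2-6 ALLOC][7-27 FREE]
free(c): c = 2 -> block [2-6 ALLOC]; mark free, coalesce with adjacent free neighbors -> [0-1 ALLOC][2-27 FREE]

Answer: [0-1 ALLOC][2-27 FREE]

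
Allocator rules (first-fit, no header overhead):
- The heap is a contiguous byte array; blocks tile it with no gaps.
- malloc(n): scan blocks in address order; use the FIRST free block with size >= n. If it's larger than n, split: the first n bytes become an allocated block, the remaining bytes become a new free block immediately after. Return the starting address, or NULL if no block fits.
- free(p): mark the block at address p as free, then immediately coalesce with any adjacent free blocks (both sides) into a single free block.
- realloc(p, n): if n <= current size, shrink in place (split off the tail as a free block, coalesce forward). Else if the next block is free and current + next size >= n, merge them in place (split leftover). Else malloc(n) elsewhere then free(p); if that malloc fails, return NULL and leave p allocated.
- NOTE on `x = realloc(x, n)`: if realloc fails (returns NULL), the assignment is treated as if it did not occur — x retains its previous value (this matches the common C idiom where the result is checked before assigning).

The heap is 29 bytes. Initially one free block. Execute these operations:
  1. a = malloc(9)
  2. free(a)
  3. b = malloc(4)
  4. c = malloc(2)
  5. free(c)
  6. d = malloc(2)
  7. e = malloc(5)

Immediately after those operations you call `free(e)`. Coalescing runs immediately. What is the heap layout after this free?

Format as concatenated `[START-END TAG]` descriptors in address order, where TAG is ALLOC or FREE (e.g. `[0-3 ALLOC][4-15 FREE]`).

Op 1: a = malloc(9) -> a = 0; heap: [0-8 ALLOC][9-28 FREE]
Op 2: free(a) -> (freed a); heap: [0-28 FREE]
Op 3: b = malloc(4) -> b = 0; heap: [0-3 ALLOC][4-28 FREE]
Op 4: c = malloc(2) -> c = 4; heap: [0-3 ALLOC][4-5 ALLOC][6-28 FREE]
Op 5: free(c) -> (freed c); heap: [0-3 ALLOC][4-28 FREE]
Op 6: d = malloc(2) -> d = 4; heap: [0-3 ALLOC][4-5 ALLOC][6-28 FREE]
Op 7: e = malloc(5) -> e = 6; heap: [0-3 ALLOC][4-5 ALLOC][6-10 ALLOC][11-28 FREE]
free(e): e = 6 -> block [6-10 ALLOC]; mark free, coalesce with adjacent free neighbors -> [0-3 ALLOC][4-5 ALLOC][6-28 FREE]

Answer: [0-3 ALLOC][4-5 ALLOC][6-28 FREE]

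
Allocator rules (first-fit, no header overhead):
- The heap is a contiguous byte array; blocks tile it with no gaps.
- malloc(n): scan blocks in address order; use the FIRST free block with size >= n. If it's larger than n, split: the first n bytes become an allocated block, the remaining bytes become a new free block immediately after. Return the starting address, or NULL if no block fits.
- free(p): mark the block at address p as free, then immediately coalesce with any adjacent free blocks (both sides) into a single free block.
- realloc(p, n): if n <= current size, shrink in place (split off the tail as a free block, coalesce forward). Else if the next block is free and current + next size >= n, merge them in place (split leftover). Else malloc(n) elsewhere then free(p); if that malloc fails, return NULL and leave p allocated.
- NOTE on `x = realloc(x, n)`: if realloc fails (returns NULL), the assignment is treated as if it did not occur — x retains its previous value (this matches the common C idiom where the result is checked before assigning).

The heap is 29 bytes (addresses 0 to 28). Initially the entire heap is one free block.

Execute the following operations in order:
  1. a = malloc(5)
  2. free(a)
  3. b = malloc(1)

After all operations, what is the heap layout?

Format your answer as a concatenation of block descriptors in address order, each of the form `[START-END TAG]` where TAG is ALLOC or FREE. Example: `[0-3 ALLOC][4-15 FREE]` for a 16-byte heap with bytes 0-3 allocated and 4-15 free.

Answer: [0-0 ALLOC][1-28 FREE]

Derivation:
Op 1: a = malloc(5) -> a = 0; heap: [0-4 ALLOC][5-28 FREE]
Op 2: free(a) -> (freed a); heap: [0-28 FREE]
Op 3: b = malloc(1) -> b = 0; heap: [0-0 ALLOC][1-28 FREE]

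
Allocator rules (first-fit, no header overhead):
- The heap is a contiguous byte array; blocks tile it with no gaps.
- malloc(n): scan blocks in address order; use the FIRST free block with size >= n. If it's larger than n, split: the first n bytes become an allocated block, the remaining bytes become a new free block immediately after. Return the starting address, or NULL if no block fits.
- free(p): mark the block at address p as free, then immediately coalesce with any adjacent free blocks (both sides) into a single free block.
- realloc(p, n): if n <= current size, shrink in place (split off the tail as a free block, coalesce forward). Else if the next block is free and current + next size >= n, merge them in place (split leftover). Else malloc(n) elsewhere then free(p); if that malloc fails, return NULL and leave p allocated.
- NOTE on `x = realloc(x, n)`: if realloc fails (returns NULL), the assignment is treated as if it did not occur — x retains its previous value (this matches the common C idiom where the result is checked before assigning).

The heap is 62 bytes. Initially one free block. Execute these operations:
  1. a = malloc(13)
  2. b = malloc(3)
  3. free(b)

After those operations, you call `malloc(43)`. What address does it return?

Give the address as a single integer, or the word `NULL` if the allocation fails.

Answer: 13

Derivation:
Op 1: a = malloc(13) -> a = 0; heap: [0-12 ALLOC][13-61 FREE]
Op 2: b = malloc(3) -> b = 13; heap: [0-12 ALLOC][13-15 ALLOC][16-61 FREE]
Op 3: free(b) -> (freed b); heap: [0-12 ALLOC][13-61 FREE]
malloc(43): first-fit scan over [0-12 ALLOC][13-61 FREE] -> 13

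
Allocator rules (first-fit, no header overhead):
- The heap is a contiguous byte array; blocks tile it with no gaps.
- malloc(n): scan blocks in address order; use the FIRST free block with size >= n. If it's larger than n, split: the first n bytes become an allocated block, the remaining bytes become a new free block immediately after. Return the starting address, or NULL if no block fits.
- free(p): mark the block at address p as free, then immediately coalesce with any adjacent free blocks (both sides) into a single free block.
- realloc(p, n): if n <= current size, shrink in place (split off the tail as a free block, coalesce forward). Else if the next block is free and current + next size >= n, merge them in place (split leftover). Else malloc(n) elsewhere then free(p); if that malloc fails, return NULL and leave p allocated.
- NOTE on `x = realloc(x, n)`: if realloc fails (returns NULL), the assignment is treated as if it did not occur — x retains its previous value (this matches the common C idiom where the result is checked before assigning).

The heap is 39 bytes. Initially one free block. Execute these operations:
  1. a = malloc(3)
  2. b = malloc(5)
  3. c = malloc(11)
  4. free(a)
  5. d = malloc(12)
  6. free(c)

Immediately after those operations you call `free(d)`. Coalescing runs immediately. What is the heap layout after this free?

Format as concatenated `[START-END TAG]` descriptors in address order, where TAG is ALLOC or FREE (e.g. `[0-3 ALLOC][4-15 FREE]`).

Op 1: a = malloc(3) -> a = 0; heap: [0-2 ALLOC][3-38 FREE]
Op 2: b = malloc(5) -> b = 3; heap: [0-2 ALLOC][3-7 ALLOC][8-38 FREE]
Op 3: c = malloc(11) -> c = 8; heap: [0-2 ALLOC][3-7 ALLOC][8-18 ALLOC][19-38 FREE]
Op 4: free(a) -> (freed a); heap: [0-2 FREE][3-7 ALLOC][8-18 ALLOC][19-38 FREE]
Op 5: d = malloc(12) -> d = 19; heap: [0-2 FREE][3-7 ALLOC][8-18 ALLOC][19-30 ALLOC][31-38 FREE]
Op 6: free(c) -> (freed c); heap: [0-2 FREE][3-7 ALLOC][8-18 FREE][19-30 ALLOC][31-38 FREE]
free(d): d = 19 -> block [19-30 ALLOC]; mark free, coalesce with adjacent free neighbors -> [0-2 FREE][3-7 ALLOC][8-38 FREE]

Answer: [0-2 FREE][3-7 ALLOC][8-38 FREE]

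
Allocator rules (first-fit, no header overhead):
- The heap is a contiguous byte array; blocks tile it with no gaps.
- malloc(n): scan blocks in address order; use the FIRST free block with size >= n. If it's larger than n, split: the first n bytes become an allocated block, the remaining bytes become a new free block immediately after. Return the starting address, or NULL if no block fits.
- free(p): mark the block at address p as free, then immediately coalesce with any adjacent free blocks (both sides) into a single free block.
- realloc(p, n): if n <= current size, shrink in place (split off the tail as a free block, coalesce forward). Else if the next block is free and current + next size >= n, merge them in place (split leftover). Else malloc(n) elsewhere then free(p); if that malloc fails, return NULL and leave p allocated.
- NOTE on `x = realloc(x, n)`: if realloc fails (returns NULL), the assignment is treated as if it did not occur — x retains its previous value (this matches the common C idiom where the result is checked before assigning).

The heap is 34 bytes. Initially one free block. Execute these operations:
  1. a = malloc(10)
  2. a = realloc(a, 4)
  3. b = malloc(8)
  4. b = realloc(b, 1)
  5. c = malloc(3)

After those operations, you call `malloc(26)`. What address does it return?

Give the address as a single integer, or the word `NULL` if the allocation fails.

Answer: 8

Derivation:
Op 1: a = malloc(10) -> a = 0; heap: [0-9 ALLOC][10-33 FREE]
Op 2: a = realloc(a, 4) -> a = 0; heap: [0-3 ALLOC][4-33 FREE]
Op 3: b = malloc(8) -> b = 4; heap: [0-3 ALLOC][4-11 ALLOC][12-33 FREE]
Op 4: b = realloc(b, 1) -> b = 4; heap: [0-3 ALLOC][4-4 ALLOC][5-33 FREE]
Op 5: c = malloc(3) -> c = 5; heap: [0-3 ALLOC][4-4 ALLOC][5-7 ALLOC][8-33 FREE]
malloc(26): first-fit scan over [0-3 ALLOC][4-4 ALLOC][5-7 ALLOC][8-33 FREE] -> 8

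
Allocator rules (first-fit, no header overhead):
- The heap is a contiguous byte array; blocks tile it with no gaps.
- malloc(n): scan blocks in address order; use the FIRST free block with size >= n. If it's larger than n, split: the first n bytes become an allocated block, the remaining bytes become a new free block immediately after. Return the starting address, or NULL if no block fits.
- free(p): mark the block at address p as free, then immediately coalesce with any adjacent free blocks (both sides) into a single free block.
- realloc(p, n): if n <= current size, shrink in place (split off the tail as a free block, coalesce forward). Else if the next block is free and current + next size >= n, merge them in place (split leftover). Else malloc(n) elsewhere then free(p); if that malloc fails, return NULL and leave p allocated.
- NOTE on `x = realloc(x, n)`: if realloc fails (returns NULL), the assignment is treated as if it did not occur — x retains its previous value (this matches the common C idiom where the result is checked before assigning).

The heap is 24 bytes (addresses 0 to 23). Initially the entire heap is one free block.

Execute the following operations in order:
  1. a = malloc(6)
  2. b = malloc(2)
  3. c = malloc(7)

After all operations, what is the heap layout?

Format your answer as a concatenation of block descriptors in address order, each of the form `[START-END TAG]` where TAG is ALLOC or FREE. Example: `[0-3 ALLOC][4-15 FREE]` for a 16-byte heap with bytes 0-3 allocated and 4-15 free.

Op 1: a = malloc(6) -> a = 0; heap: [0-5 ALLOC][6-23 FREE]
Op 2: b = malloc(2) -> b = 6; heap: [0-5 ALLOC][6-7 ALLOC][8-23 FREE]
Op 3: c = malloc(7) -> c = 8; heap: [0-5 ALLOC][6-7 ALLOC][8-14 ALLOC][15-23 FREE]

Answer: [0-5 ALLOC][6-7 ALLOC][8-14 ALLOC][15-23 FREE]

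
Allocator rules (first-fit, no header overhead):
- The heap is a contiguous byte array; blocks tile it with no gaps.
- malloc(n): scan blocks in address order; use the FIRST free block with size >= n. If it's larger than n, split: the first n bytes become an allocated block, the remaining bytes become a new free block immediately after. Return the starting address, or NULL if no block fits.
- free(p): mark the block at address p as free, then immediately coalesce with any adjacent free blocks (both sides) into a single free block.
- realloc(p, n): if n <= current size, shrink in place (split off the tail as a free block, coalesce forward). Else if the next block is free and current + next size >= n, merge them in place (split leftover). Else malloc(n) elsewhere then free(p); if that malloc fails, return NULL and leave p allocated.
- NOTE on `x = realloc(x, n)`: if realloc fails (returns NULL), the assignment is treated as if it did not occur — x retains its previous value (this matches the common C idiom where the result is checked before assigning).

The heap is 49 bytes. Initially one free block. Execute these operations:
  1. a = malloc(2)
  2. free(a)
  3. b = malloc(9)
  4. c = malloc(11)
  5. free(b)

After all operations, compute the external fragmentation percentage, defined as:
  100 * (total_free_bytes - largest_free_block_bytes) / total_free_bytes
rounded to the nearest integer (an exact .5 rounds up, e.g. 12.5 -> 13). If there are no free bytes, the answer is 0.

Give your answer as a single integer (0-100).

Op 1: a = malloc(2) -> a = 0; heap: [0-1 ALLOC][2-48 FREE]
Op 2: free(a) -> (freed a); heap: [0-48 FREE]
Op 3: b = malloc(9) -> b = 0; heap: [0-8 ALLOC][9-48 FREE]
Op 4: c = malloc(11) -> c = 9; heap: [0-8 ALLOC][9-19 ALLOC][20-48 FREE]
Op 5: free(b) -> (freed b); heap: [0-8 FREE][9-19 ALLOC][20-48 FREE]
Free blocks: [9 29] total_free=38 largest=29 -> 100*(38-29)/38 = 900/38 ≈ 23.684 -> rounds to 24

Answer: 24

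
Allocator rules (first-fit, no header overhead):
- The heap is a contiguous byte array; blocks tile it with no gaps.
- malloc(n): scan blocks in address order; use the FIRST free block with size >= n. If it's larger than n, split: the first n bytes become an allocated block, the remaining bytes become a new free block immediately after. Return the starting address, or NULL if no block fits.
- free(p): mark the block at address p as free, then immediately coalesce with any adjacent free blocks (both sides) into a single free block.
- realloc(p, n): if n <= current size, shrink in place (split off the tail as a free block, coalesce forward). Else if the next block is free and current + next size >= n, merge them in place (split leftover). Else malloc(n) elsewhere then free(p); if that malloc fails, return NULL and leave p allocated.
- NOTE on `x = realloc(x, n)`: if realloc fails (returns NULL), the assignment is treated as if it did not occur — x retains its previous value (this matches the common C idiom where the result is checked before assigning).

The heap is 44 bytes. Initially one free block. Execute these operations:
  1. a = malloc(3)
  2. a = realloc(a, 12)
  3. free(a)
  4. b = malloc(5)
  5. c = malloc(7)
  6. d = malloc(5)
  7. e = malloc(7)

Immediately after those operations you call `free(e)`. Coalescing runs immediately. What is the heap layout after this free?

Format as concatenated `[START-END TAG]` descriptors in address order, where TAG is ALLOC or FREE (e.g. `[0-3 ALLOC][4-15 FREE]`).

Op 1: a = malloc(3) -> a = 0; heap: [0-2 ALLOC][3-43 FREE]
Op 2: a = realloc(a, 12) -> a = 0; heap: [0-11 ALLOC][12-43 FREE]
Op 3: free(a) -> (freed a); heap: [0-43 FREE]
Op 4: b = malloc(5) -> b = 0; heap: [0-4 ALLOC][5-43 FREE]
Op 5: c = malloc(7) -> c = 5; heap: [0-4 ALLOC][5-11 ALLOC][12-43 FREE]
Op 6: d = malloc(5) -> d = 12; heap: [0-4 ALLOC][5-11 ALLOC][12-16 ALLOC][17-43 FREE]
Op 7: e = malloc(7) -> e = 17; heap: [0-4 ALLOC][5-11 ALLOC][12-16 ALLOC][17-23 ALLOC][24-43 FREE]
free(e): e = 17 -> block [17-23 ALLOC]; mark free, coalesce with adjacent free neighbors -> [0-4 ALLOC][5-11 ALLOC][12-16 ALLOC][17-43 FREE]

Answer: [0-4 ALLOC][5-11 ALLOC][12-16 ALLOC][17-43 FREE]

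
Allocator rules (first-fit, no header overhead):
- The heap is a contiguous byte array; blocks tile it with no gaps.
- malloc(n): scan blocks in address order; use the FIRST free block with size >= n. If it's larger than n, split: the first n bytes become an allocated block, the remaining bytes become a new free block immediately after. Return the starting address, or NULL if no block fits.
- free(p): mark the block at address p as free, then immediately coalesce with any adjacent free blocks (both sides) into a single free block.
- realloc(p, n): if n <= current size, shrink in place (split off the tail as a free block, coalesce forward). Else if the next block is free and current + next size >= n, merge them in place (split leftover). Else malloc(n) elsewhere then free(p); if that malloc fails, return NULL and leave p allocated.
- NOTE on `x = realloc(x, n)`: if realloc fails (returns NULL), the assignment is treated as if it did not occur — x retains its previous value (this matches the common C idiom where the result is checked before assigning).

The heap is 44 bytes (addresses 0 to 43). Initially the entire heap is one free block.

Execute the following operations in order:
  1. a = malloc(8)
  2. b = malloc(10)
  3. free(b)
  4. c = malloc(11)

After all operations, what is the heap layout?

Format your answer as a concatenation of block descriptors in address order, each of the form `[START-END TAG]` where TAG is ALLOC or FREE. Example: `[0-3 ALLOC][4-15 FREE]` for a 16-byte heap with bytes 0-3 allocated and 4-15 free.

Op 1: a = malloc(8) -> a = 0; heap: [0-7 ALLOC][8-43 FREE]
Op 2: b = malloc(10) -> b = 8; heap: [0-7 ALLOC][8-17 ALLOC][18-43 FREE]
Op 3: free(b) -> (freed b); heap: [0-7 ALLOC][8-43 FREE]
Op 4: c = malloc(11) -> c = 8; heap: [0-7 ALLOC][8-18 ALLOC][19-43 FREE]

Answer: [0-7 ALLOC][8-18 ALLOC][19-43 FREE]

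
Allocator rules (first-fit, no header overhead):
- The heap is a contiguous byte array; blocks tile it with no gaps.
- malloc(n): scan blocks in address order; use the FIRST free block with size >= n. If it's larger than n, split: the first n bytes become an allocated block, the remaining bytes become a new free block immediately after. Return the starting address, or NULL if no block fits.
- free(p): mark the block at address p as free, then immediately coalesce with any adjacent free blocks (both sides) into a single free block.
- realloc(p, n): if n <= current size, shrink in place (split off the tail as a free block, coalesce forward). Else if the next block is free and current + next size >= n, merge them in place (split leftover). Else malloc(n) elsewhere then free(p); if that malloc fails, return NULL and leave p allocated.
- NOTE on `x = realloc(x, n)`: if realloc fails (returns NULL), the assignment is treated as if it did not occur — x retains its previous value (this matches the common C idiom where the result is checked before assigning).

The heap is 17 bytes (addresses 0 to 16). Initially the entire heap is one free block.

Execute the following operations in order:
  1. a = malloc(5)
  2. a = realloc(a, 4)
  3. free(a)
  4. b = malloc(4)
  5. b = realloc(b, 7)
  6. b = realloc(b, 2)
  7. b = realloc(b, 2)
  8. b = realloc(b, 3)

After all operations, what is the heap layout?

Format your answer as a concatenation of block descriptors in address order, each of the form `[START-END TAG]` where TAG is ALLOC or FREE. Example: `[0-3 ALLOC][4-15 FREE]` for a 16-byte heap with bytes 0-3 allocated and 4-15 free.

Op 1: a = malloc(5) -> a = 0; heap: [0-4 ALLOC][5-16 FREE]
Op 2: a = realloc(a, 4) -> a = 0; heap: [0-3 ALLOC][4-16 FREE]
Op 3: free(a) -> (freed a); heap: [0-16 FREE]
Op 4: b = malloc(4) -> b = 0; heap: [0-3 ALLOC][4-16 FREE]
Op 5: b = realloc(b, 7) -> b = 0; heap: [0-6 ALLOC][7-16 FREE]
Op 6: b = realloc(b, 2) -> b = 0; heap: [0-1 ALLOC][2-16 FREE]
Op 7: b = realloc(b, 2) -> b = 0; heap: [0-1 ALLOC][2-16 FREE]
Op 8: b = realloc(b, 3) -> b = 0; heap: [0-2 ALLOC][3-16 FREE]

Answer: [0-2 ALLOC][3-16 FREE]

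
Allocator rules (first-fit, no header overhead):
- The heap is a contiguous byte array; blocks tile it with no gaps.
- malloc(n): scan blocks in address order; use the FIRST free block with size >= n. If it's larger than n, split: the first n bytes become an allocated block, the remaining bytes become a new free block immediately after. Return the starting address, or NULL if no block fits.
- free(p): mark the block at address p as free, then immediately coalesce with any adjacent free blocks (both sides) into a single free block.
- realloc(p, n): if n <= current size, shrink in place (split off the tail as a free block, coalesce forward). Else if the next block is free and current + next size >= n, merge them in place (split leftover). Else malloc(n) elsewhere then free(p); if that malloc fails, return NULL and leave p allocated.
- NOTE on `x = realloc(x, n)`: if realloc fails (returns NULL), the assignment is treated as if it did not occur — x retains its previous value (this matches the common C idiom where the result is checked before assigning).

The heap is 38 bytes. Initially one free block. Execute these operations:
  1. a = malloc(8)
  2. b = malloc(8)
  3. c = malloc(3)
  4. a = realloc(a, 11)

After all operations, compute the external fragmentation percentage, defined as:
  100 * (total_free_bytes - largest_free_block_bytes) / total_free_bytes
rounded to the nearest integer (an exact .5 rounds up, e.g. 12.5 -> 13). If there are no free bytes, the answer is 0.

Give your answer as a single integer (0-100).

Answer: 50

Derivation:
Op 1: a = malloc(8) -> a = 0; heap: [0-7 ALLOC][8-37 FREE]
Op 2: b = malloc(8) -> b = 8; heap: [0-7 ALLOC][8-15 ALLOC][16-37 FREE]
Op 3: c = malloc(3) -> c = 16; heap: [0-7 ALLOC][8-15 ALLOC][16-18 ALLOC][19-37 FREE]
Op 4: a = realloc(a, 11) -> a = 19; heap: [0-7 FREE][8-15 ALLOC][16-18 ALLOC][19-29 ALLOC][30-37 FREE]
Free blocks: [8 8] total_free=16 largest=8 -> 100*(16-8)/16 = 800/16 = 50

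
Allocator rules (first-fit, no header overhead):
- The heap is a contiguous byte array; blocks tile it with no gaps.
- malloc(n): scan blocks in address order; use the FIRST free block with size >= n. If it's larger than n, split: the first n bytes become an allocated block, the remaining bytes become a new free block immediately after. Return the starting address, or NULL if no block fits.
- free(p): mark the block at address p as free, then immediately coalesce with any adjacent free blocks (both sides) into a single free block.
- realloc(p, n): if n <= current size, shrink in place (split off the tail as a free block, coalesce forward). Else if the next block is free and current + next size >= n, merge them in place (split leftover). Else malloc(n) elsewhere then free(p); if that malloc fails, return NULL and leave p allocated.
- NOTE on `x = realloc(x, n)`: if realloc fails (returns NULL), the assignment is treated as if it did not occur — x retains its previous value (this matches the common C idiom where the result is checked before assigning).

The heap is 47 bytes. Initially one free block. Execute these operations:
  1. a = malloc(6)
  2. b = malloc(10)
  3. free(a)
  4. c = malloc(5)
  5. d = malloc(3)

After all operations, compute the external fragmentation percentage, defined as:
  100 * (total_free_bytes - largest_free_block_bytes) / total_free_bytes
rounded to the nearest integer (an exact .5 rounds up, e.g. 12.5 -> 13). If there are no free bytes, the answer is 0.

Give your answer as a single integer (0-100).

Op 1: a = malloc(6) -> a = 0; heap: [0-5 ALLOC][6-46 FREE]
Op 2: b = malloc(10) -> b = 6; heap: [0-5 ALLOC][6-15 ALLOC][16-46 FREE]
Op 3: free(a) -> (freed a); heap: [0-5 FREE][6-15 ALLOC][16-46 FREE]
Op 4: c = malloc(5) -> c = 0; heap: [0-4 ALLOC][5-5 FREE][6-15 ALLOC][16-46 FREE]
Op 5: d = malloc(3) -> d = 16; heap: [0-4 ALLOC][5-5 FREE][6-15 ALLOC][16-18 ALLOC][19-46 FREE]
Free blocks: [1 28] total_free=29 largest=28 -> 100*(29-28)/29 = 100/29 ≈ 3.448 -> rounds to 3

Answer: 3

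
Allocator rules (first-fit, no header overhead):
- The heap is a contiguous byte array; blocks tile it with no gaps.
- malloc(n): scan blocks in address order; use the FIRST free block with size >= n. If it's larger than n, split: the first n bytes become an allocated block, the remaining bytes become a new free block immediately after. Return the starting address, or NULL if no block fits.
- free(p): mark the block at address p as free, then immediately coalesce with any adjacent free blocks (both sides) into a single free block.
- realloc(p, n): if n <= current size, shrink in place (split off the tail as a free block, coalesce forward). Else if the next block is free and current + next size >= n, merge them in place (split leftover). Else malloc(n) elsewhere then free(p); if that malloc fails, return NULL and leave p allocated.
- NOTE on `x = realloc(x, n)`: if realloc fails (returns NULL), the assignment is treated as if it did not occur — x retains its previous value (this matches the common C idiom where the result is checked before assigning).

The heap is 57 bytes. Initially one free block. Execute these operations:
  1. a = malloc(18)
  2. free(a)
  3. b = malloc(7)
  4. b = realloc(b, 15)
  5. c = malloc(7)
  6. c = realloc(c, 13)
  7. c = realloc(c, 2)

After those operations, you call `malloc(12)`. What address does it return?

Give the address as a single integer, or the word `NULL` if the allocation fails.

Answer: 17

Derivation:
Op 1: a = malloc(18) -> a = 0; heap: [0-17 ALLOC][18-56 FREE]
Op 2: free(a) -> (freed a); heap: [0-56 FREE]
Op 3: b = malloc(7) -> b = 0; heap: [0-6 ALLOC][7-56 FREE]
Op 4: b = realloc(b, 15) -> b = 0; heap: [0-14 ALLOC][15-56 FREE]
Op 5: c = malloc(7) -> c = 15; heap: [0-14 ALLOC][15-21 ALLOC][22-56 FREE]
Op 6: c = realloc(c, 13) -> c = 15; heap: [0-14 ALLOC][15-27 ALLOC][28-56 FREE]
Op 7: c = realloc(c, 2) -> c = 15; heap: [0-14 ALLOC][15-16 ALLOC][17-56 FREE]
malloc(12): first-fit scan over [0-14 ALLOC][15-16 ALLOC][17-56 FREE] -> 17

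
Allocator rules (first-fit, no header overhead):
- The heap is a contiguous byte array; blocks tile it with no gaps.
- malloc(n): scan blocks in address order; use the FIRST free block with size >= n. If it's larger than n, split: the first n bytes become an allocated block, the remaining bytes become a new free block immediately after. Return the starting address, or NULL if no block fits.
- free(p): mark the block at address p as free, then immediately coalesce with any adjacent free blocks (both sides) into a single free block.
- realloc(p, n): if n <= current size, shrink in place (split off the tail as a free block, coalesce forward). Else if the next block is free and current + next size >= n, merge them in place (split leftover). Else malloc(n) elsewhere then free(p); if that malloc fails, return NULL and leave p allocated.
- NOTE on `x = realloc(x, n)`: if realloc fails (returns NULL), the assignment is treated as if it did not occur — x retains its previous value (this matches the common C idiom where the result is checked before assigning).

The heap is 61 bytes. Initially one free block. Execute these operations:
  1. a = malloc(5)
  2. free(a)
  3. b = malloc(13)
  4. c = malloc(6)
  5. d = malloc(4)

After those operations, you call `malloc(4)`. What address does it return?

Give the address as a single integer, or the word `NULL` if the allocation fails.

Op 1: a = malloc(5) -> a = 0; heap: [0-4 ALLOC][5-60 FREE]
Op 2: free(a) -> (freed a); heap: [0-60 FREE]
Op 3: b = malloc(13) -> b = 0; heap: [0-12 ALLOC][13-60 FREE]
Op 4: c = malloc(6) -> c = 13; heap: [0-12 ALLOC][13-18 ALLOC][19-60 FREE]
Op 5: d = malloc(4) -> d = 19; heap: [0-12 ALLOC][13-18 ALLOC][19-22 ALLOC][23-60 FREE]
malloc(4): first-fit scan over [0-12 ALLOC][13-18 ALLOC][19-22 ALLOC][23-60 FREE] -> 23

Answer: 23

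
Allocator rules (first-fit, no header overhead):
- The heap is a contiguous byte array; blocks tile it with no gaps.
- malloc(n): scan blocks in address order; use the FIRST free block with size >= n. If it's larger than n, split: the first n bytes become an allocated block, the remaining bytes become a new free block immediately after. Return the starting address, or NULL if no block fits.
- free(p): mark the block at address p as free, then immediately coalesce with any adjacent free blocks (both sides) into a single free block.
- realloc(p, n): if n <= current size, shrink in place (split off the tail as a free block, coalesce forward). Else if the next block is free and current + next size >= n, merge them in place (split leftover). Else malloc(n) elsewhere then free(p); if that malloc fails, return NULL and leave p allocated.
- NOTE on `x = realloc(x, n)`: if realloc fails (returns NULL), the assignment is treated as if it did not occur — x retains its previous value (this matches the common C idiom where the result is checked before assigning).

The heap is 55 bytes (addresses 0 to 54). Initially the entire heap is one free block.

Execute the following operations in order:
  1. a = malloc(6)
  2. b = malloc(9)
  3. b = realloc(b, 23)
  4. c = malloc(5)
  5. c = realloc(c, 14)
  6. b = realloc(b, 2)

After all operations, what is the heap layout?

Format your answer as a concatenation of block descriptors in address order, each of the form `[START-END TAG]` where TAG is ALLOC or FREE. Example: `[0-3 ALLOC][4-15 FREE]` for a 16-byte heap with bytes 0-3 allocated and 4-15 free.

Answer: [0-5 ALLOC][6-7 ALLOC][8-28 FREE][29-42 ALLOC][43-54 FREE]

Derivation:
Op 1: a = malloc(6) -> a = 0; heap: [0-5 ALLOC][6-54 FREE]
Op 2: b = malloc(9) -> b = 6; heap: [0-5 ALLOC][6-14 ALLOC][15-54 FREE]
Op 3: b = realloc(b, 23) -> b = 6; heap: [0-5 ALLOC][6-28 ALLOC][29-54 FREE]
Op 4: c = malloc(5) -> c = 29; heap: [0-5 ALLOC][6-28 ALLOC][29-33 ALLOC][34-54 FREE]
Op 5: c = realloc(c, 14) -> c = 29; heap: [0-5 ALLOC][6-28 ALLOC][29-42 ALLOC][43-54 FREE]
Op 6: b = realloc(b, 2) -> b = 6; heap: [0-5 ALLOC][6-7 ALLOC][8-28 FREE][29-42 ALLOC][43-54 FREE]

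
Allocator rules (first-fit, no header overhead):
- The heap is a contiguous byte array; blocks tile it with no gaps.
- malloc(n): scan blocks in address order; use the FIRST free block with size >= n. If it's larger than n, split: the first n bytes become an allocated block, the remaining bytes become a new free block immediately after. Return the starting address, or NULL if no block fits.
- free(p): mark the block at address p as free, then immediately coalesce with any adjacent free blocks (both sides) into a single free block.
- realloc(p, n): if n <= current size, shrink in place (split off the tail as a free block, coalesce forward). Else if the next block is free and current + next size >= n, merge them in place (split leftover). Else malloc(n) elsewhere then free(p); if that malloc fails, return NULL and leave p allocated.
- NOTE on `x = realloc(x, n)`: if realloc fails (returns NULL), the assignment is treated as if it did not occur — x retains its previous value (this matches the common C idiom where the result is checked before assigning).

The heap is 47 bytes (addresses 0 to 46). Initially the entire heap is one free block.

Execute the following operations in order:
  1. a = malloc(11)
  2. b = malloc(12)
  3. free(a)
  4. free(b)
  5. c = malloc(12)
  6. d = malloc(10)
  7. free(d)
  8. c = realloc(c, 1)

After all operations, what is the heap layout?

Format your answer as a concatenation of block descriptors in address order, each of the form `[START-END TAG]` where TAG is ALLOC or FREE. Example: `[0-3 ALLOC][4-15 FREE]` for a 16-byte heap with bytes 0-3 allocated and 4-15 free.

Answer: [0-0 ALLOC][1-46 FREE]

Derivation:
Op 1: a = malloc(11) -> a = 0; heap: [0-10 ALLOC][11-46 FREE]
Op 2: b = malloc(12) -> b = 11; heap: [0-10 ALLOC][11-22 ALLOC][23-46 FREE]
Op 3: free(a) -> (freed a); heap: [0-10 FREE][11-22 ALLOC][23-46 FREE]
Op 4: free(b) -> (freed b); heap: [0-46 FREE]
Op 5: c = malloc(12) -> c = 0; heap: [0-11 ALLOC][12-46 FREE]
Op 6: d = malloc(10) -> d = 12; heap: [0-11 ALLOC][12-21 ALLOC][22-46 FREE]
Op 7: free(d) -> (freed d); heap: [0-11 ALLOC][12-46 FREE]
Op 8: c = realloc(c, 1) -> c = 0; heap: [0-0 ALLOC][1-46 FREE]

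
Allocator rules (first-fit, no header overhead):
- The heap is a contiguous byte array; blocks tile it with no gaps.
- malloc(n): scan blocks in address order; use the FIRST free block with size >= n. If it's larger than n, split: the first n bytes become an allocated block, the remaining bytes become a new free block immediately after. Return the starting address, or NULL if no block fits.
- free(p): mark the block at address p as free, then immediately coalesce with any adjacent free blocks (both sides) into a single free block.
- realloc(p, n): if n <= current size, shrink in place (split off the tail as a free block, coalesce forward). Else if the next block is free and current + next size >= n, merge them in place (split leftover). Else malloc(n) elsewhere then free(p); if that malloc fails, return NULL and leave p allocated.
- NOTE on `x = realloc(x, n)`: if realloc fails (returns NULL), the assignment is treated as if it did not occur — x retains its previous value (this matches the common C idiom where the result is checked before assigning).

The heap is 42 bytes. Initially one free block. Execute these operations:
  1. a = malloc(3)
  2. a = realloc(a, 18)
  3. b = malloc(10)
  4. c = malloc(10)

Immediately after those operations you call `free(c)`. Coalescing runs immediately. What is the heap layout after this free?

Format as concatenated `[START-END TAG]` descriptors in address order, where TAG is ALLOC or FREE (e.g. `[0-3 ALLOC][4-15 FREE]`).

Answer: [0-17 ALLOC][18-27 ALLOC][28-41 FREE]

Derivation:
Op 1: a = malloc(3) -> a = 0; heap: [0-2 ALLOC][3-41 FREE]
Op 2: a = realloc(a, 18) -> a = 0; heap: [0-17 ALLOC][18-41 FREE]
Op 3: b = malloc(10) -> b = 18; heap: [0-17 ALLOC][18-27 ALLOC][28-41 FREE]
Op 4: c = malloc(10) -> c = 28; heap: [0-17 ALLOC][18-27 ALLOC][28-37 ALLOC][38-41 FREE]
free(c): c = 28 -> block [28-37 ALLOC]; mark free, coalesce with adjacent free neighbors -> [0-17 ALLOC][18-27 ALLOC][28-41 FREE]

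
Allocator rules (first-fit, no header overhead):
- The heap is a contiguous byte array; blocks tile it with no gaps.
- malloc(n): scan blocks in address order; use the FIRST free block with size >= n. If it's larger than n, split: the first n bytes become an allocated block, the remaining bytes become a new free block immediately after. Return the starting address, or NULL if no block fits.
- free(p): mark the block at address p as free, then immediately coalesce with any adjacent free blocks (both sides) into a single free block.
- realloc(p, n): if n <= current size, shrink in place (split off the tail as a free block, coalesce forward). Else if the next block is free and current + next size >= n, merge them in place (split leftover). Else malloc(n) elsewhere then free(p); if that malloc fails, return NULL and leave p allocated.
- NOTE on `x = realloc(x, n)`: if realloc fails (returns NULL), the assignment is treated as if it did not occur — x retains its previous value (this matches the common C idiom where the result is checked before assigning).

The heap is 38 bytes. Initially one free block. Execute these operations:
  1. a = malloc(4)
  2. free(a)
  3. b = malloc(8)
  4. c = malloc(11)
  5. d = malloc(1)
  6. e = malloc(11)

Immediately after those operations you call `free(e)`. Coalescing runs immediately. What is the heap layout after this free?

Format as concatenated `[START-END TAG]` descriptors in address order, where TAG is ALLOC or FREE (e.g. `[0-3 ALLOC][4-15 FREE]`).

Answer: [0-7 ALLOC][8-18 ALLOC][19-19 ALLOC][20-37 FREE]

Derivation:
Op 1: a = malloc(4) -> a = 0; heap: [0-3 ALLOC][4-37 FREE]
Op 2: free(a) -> (freed a); heap: [0-37 FREE]
Op 3: b = malloc(8) -> b = 0; heap: [0-7 ALLOC][8-37 FREE]
Op 4: c = malloc(11) -> c = 8; heap: [0-7 ALLOC][8-18 ALLOC][19-37 FREE]
Op 5: d = malloc(1) -> d = 19; heap: [0-7 ALLOC][8-18 ALLOC][19-19 ALLOC][20-37 FREE]
Op 6: e = malloc(11) -> e = 20; heap: [0-7 ALLOC][8-18 ALLOC][19-19 ALLOC][20-30 ALLOC][31-37 FREE]
free(e): e = 20 -> block [20-30 ALLOC]; mark free, coalesce with adjacent free neighbors -> [0-7 ALLOC][8-18 ALLOC][19-19 ALLOC][20-37 FREE]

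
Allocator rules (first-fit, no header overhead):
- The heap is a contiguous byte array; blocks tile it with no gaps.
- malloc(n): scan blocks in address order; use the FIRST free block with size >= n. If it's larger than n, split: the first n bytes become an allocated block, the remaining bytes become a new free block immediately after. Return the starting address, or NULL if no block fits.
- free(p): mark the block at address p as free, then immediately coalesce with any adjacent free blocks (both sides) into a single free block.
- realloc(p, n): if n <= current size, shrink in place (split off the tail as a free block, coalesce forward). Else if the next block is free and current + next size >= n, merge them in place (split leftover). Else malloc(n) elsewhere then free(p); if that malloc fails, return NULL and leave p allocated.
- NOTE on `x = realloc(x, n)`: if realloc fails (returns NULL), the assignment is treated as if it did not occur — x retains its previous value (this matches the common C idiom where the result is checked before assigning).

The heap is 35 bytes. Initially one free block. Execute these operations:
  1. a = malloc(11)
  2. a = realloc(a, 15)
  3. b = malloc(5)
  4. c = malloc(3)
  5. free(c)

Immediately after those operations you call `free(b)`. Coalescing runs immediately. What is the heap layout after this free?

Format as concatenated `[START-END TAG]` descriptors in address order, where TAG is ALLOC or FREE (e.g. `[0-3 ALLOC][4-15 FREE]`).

Op 1: a = malloc(11) -> a = 0; heap: [0-10 ALLOC][11-34 FREE]
Op 2: a = realloc(a, 15) -> a = 0; heap: [0-14 ALLOC][15-34 FREE]
Op 3: b = malloc(5) -> b = 15; heap: [0-14 ALLOC][15-19 ALLOC][20-34 FREE]
Op 4: c = malloc(3) -> c = 20; heap: [0-14 ALLOC][15-19 ALLOC][20-22 ALLOC][23-34 FREE]
Op 5: free(c) -> (freed c); heap: [0-14 ALLOC][15-19 ALLOC][20-34 FREE]
free(b): b = 15 -> block [15-19 ALLOC]; mark free, coalesce with adjacent free neighbors -> [0-14 ALLOC][15-34 FREE]

Answer: [0-14 ALLOC][15-34 FREE]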